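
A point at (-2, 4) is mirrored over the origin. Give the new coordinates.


Transformation: reflection
Original point: (-2, 4)
Rule for reflection through the origin: (x, y) -> (-x, -y)
Apply: (-2, 4) -> (2, -4)
(2, -4)


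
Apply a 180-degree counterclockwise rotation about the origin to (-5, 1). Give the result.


Transformation: rotation about the origin
Original point: (-5, 1)
Rule for 180 deg: (x, y) -> (-x, -y)
Apply: (-5, 1) -> (5, -1)
(5, -1)


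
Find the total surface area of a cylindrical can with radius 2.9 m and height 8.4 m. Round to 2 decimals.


Shape: closed cylinder
Radius r = 2.9 m, Height h = 8.4 m
Formula: SA = 2*pi*r^2 + 2*pi*r*h = 2*pi*r*(r + h)
r + h = 11.3
2 * r * (r + h) = 2 * 2.9 * 11.3 = 65.54
SA = 65.54 * pi
SA = 205.9
205.9 m^2


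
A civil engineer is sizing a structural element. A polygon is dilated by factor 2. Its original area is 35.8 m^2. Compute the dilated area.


Linear scale factor k = 2
Original area = 35.8 m^2
Rule: under a linear scaling by k, areas scale by k^2.
k^2 = 2^2 = 4
New area = 35.8 * 4
New area = 143.2
143.2 m^2


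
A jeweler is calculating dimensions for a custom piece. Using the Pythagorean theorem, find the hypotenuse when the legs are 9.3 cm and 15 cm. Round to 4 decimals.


Shape: right triangle
Legs a = 9.3 cm, b = 15 cm
Formula: c = sqrt(a^2 + b^2)
a^2 = 86.49, b^2 = 225
a^2 + b^2 = 311.49
c = sqrt(311.49)
c = 17.6491
17.6491 cm


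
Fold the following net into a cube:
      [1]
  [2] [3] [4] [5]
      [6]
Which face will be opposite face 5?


Net: cross layout. Take square 3 as the base (bottom).
Fold the four squares in the horizontal row up around 3: 2 -> left, 4 -> right, 5 wraps to the top.
Fold 1 and 6 up from 3: 1 -> back, 6 -> front.
Opposite pairs are therefore: (1, 6), (2, 4), (3, 5).
Face 5 is opposite face 3.
face 3


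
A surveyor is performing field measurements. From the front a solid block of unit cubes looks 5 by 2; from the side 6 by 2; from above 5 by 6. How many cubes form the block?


Orthographic views of a solid rectangular block:
Front view 5 x 2 -> length = 5, height = 2
Side view 6 x 2 -> width = 6, height = 2 (consistent)
Top view 5 x 6 -> confirms length = 5, width = 6
The block is 5 x 6 x 2.
Total unit cubes = 5 * 6 * 2 = 60
60 unit cubes


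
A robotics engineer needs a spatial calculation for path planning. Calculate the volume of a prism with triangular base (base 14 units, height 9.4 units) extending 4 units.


Shape: triangular prism
Triangle base = 14 units, triangle height = 9.4 units, prism length L = 4 units
Formula: V = (1/2 * b * h_tri) * L
Cross-section area = 0.5 * 14 * 9.4 = 65.8
V = 65.8 * 4
V = 263.2
263.2 units^3


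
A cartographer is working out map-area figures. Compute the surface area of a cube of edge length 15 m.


Shape: cube
Side s = 15 m
A cube has 6 square faces.
Formula: SA = 6 * s^2
s^2 = 225
SA = 6 * 225
SA = 1350
1350 m^2


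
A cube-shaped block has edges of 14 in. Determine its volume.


Shape: cube
Side s = 14 in
Formula: V = s^3
V = 14 * 14 * 14
V = 196 * 14
V = 2744
2744 in^3


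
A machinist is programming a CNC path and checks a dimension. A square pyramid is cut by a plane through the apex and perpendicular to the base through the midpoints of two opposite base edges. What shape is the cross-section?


Solid: square pyramid
Cutting plane: through the apex and perpendicular to the base through the midpoints of two opposite base edges
Visualize the intersection of the plane with the solid's surface.
The boundary of the cut region is a isosceles triangle.
isosceles triangle


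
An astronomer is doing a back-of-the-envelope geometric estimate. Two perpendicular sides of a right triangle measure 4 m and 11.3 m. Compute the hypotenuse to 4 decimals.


Shape: right triangle
Legs a = 4 m, b = 11.3 m
Formula: c = sqrt(a^2 + b^2)
a^2 = 16, b^2 = 127.69
a^2 + b^2 = 143.69
c = sqrt(143.69)
c = 11.9871
11.9871 m


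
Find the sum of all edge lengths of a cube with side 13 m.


Shape: cube
Side s = 13 m
A cube has 12 edges, all equal.
Formula: total edge length = 12 * s
Total = 12 * 13
Total = 156
156 m


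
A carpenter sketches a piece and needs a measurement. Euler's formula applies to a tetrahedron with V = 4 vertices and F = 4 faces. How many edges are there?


Polyhedron: tetrahedron
Euler's formula for convex polyhedra: V - E + F = 2
Given: V = 4 vertices and F = 4 faces
Solve for E:
E = V + F - 2 = 4 + 4 - 2 = 6
6 edges


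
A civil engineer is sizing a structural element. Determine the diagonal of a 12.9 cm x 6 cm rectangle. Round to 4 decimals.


Shape: rectangle (diagonal via Pythagoras)
Sides: 12.9 cm and 6 cm
Formula: d = sqrt(l^2 + w^2)
l^2 = 166.41, w^2 = 36
l^2 + w^2 = 202.41
d = sqrt(202.41)
d = 14.2271
14.2271 cm


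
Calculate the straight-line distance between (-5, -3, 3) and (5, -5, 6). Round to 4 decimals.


3D distance between two points
P1 = (-5, -3, 3), P2 = (5, -5, 6)
Formula: d = sqrt((x2-x1)^2 + (y2-y1)^2 + (z2-z1)^2)
dx = 5 - -5 = 10
dy = -5 - -3 = -2
dz = 6 - 3 = 3
dx^2 + dy^2 + dz^2 = 100 + 4 + 9 = 113
d = sqrt(113)
d = 10.6301
10.6301 units


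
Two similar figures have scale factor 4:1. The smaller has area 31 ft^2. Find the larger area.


Linear scale factor k = 4
Original area = 31 ft^2
Rule: under a linear scaling by k, areas scale by k^2.
k^2 = 4^2 = 16
New area = 31 * 16
New area = 496
496 ft^2


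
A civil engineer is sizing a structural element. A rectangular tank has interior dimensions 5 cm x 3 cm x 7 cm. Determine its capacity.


Shape: rectangular prism
l = 5 cm, w = 3 cm, h = 7 cm
Formula: V = l * w * h
V = 5 * 3 * 7
V = 15 * 7
V = 105
105 cm^3


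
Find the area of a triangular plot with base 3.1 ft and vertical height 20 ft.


Shape: triangle
Base b = 3.1 ft, Height h = 20 ft
Formula: A = (1/2) * b * h
A = 0.5 * 3.1 * 20
A = 0.5 * 62
A = 31
31 ft^2


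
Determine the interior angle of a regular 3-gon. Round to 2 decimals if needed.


Shape: regular triangle (3 sides)
Formula: interior angle = (n - 2) * 180 / n
(n - 2) = 1
(n - 2) * 180 = 180
angle = 180 / 3
angle = 60
60 degrees


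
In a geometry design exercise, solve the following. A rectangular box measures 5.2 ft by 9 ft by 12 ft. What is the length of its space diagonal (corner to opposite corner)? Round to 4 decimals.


Shape: rectangular box (space diagonal)
l = 5.2 ft, w = 9 ft, h = 12 ft
Visualize: the diagonal of the base, then a right triangle with that diagonal and the height.
Formula: d = sqrt(l^2 + w^2 + h^2)
l^2 + w^2 + h^2 = 27.04 + 81 + 144 = 252.04
d = sqrt(252.04)
d = 15.8758
15.8758 ft


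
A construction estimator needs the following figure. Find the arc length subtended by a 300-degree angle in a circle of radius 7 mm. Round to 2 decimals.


Shape: circular arc
Radius r = 7 mm, Angle = 300 degrees
Formula: L = (angle/360) * 2 * pi * r
2 * pi * r = 14 * pi
L = (300/360) * 14 * pi
L = 11.666667 * pi
L = 36.65
36.65 mm


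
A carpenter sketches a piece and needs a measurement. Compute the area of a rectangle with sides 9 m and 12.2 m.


Shape: rectangle
Length l = 9 m, Width w = 12.2 m
Formula: A = l * w
A = 9 * 12.2
A = 109.8
109.8 m^2


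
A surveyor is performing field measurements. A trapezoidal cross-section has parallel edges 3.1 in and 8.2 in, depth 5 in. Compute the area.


Shape: trapezoid
Parallel sides a = 3.1 in, b = 8.2 in; Height h = 5 in
Formula: A = (a + b) * h / 2
a + b = 3.1 + 8.2 = 11.3
A = 11.3 * 5 / 2
A = 56.5 / 2
A = 28.25
28.25 in^2


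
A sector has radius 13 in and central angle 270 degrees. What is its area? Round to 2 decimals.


Shape: circular sector
Radius r = 13 in, Angle = 270 degrees
Formula: A = (angle/360) * pi * r^2
r^2 = 169
Fraction of circle = 270/360
A = (270/360) * pi * 169
A = 126.75 * pi
A = 398.2
398.2 in^2


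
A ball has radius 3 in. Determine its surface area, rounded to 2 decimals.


Shape: sphere
Radius r = 3 in
Formula: SA = 4 * pi * r^2
r^2 = 9
SA = 4 * pi * 9
SA = 36 * pi
SA = 113.1
113.1 in^2


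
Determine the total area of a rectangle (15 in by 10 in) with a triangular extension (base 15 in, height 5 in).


Composite shape: rectangle + triangle
Rectangle area = 15 * 10 = 150
Triangle area = 0.5 * 15 * 5 = 37.5
Total = 150 + 37.5
Total = 187.5
187.5 in^2


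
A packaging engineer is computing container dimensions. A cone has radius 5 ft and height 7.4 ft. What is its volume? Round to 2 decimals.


Shape: cone
Radius r = 5 ft, Height h = 7.4 ft
Formula: V = (1/3) * pi * r^2 * h
r^2 = 25
pi * r^2 * h = pi * 25 * 7.4 = 185 * pi
V = 185 * pi / 3
V = 193.73
193.73 ft^3


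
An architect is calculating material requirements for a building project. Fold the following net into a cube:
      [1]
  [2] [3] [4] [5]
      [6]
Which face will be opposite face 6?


Net: cross layout. Take square 3 as the base (bottom).
Fold the four squares in the horizontal row up around 3: 2 -> left, 4 -> right, 5 wraps to the top.
Fold 1 and 6 up from 3: 1 -> back, 6 -> front.
Opposite pairs are therefore: (1, 6), (2, 4), (3, 5).
Face 6 is opposite face 1.
face 1


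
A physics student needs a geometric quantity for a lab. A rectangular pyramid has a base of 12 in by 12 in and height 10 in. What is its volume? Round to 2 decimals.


Shape: rectangular pyramid
Base: 12 in x 12 in, Height h = 10 in
Formula: V = (1/3) * base_area * h
base_area = 12 * 12 = 144
base_area * h = 144 * 10 = 1440
V = 1440 / 3
V = 480
480 in^3


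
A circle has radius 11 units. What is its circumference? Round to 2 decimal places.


Shape: circle
Radius r = 11 units
Formula: C = 2 * pi * r
C = 2 * pi * 11
C = 22 * pi
C = 69.12
69.12 units


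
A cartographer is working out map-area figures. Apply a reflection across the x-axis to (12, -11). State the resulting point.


Transformation: reflection
Original point: (12, -11)
Rule for reflection over the x-axis: (x, y) -> (x, -y)
Apply: (12, -11) -> (12, 11)
(12, 11)


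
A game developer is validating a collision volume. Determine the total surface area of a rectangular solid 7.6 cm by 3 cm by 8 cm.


Shape: rectangular prism
l = 7.6 cm, w = 3 cm, h = 8 cm
Formula: SA = 2(lw + lh + wh)
lw = 22.8, lh = 60.8, wh = 24
lw + lh + wh = 107.6
SA = 2 * 107.6
SA = 215.2
215.2 cm^2


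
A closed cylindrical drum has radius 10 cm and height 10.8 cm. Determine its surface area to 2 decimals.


Shape: closed cylinder
Radius r = 10 cm, Height h = 10.8 cm
Formula: SA = 2*pi*r^2 + 2*pi*r*h = 2*pi*r*(r + h)
r + h = 20.8
2 * r * (r + h) = 2 * 10 * 20.8 = 416
SA = 416 * pi
SA = 1306.9
1306.9 cm^2


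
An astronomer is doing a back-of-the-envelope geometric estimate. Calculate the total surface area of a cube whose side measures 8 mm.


Shape: cube
Side s = 8 mm
A cube has 6 square faces.
Formula: SA = 6 * s^2
s^2 = 64
SA = 6 * 64
SA = 384
384 mm^2


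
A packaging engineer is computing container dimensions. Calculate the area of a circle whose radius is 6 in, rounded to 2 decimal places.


Shape: circle
Radius r = 6 in
Formula: A = pi * r^2
r^2 = 6^2 = 36
A = pi * 36
A = 113.1
113.1 in^2


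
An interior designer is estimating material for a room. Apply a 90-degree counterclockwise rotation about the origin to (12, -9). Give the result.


Transformation: rotation about the origin
Original point: (12, -9)
Rule for 90 deg counterclockwise: (x, y) -> (-y, x)
Apply: (12, -9) -> (9, 12)
(9, 12)


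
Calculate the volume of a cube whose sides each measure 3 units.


Shape: cube
Side s = 3 units
Formula: V = s^3
V = 3 * 3 * 3
V = 9 * 3
V = 27
27 units^3


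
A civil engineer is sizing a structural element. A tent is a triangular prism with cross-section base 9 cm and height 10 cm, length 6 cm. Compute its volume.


Shape: triangular prism
Triangle base = 9 cm, triangle height = 10 cm, prism length L = 6 cm
Formula: V = (1/2 * b * h_tri) * L
Cross-section area = 0.5 * 9 * 10 = 45
V = 45 * 6
V = 270
270 cm^3


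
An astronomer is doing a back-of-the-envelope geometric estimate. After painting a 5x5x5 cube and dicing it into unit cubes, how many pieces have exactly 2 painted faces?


Large cube: 5 x 5 x 5, cut into unit cubes.
n = 5, so n - 2 = 3
Cubes with 2 painted faces lie along the edges, excluding corners.
A cube has 12 edges; each contributes (n - 2) = 3 such cubes.
Count = 12 * 3 = 36
36 unit cubes


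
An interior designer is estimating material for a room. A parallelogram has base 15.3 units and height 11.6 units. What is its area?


Shape: parallelogram
Base b = 15.3 units, Height h = 11.6 units
Formula: A = b * h
A = 15.3 * 11.6
A = 177.48
177.48 units^2


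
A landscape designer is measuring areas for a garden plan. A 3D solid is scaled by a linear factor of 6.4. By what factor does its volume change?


Linear scale factor k = 6.4
Rule: under a linear scaling by k, volumes scale by k^3.
k^3 = 6.4 * 6.4 * 6.4
k^3 = 40.96 * 6.4
k^3 = 262.144
Volume scales by a factor of 262.144.
262.144 (dimensionless)


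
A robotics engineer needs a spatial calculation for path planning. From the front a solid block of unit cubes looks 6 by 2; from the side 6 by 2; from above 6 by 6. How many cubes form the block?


Orthographic views of a solid rectangular block:
Front view 6 x 2 -> length = 6, height = 2
Side view 6 x 2 -> width = 6, height = 2 (consistent)
Top view 6 x 6 -> confirms length = 6, width = 6
The block is 6 x 6 x 2.
Total unit cubes = 6 * 6 * 2 = 72
72 unit cubes


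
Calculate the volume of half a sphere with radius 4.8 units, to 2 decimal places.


Shape: hemisphere (half of a sphere)
Radius r = 4.8 units
Formula: V = (1/2) * (4/3) * pi * r^3 = (2/3) * pi * r^3
r^3 = 110.592
(2/3) * 110.592 = 73.728
V = 73.728 * pi
V = 231.62
231.62 units^3


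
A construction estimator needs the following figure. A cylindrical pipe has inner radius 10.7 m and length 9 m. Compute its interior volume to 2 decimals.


Shape: cylinder
Radius r = 10.7 m, Height h = 9 m
Formula: V = pi * r^2 * h
r^2 = 114.49
V = pi * 114.49 * 9
V = 1030.41 * pi
V = 3237.13
3237.13 m^3


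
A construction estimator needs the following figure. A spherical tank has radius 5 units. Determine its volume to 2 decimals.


Shape: sphere
Radius r = 5 units
Formula: V = (4/3) * pi * r^3
r^3 = 125
(4/3) * 125 = 166.666667
V = 166.666667 * pi
V = 523.6
523.6 units^3


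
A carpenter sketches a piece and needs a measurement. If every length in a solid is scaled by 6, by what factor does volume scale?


Linear scale factor k = 6
Rule: under a linear scaling by k, volumes scale by k^3.
k^3 = 6 * 6 * 6
k^3 = 36 * 6
k^3 = 216
Volume scales by a factor of 216.
216 (dimensionless)


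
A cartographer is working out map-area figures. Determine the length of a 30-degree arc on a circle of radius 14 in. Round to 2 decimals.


Shape: circular arc
Radius r = 14 in, Angle = 30 degrees
Formula: L = (angle/360) * 2 * pi * r
2 * pi * r = 28 * pi
L = (30/360) * 28 * pi
L = 2.333333 * pi
L = 7.33
7.33 in


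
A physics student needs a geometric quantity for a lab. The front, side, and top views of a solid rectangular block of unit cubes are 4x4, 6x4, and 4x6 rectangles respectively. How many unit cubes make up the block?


Orthographic views of a solid rectangular block:
Front view 4 x 4 -> length = 4, height = 4
Side view 6 x 4 -> width = 6, height = 4 (consistent)
Top view 4 x 6 -> confirms length = 4, width = 6
The block is 4 x 6 x 4.
Total unit cubes = 4 * 6 * 4 = 96
96 unit cubes


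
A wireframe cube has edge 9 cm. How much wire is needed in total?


Shape: cube
Side s = 9 cm
A cube has 12 edges, all equal.
Formula: total edge length = 12 * s
Total = 12 * 9
Total = 108
108 cm


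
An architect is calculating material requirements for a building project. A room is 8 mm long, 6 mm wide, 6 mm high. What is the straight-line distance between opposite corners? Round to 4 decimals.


Shape: rectangular box (space diagonal)
l = 8 mm, w = 6 mm, h = 6 mm
Visualize: the diagonal of the base, then a right triangle with that diagonal and the height.
Formula: d = sqrt(l^2 + w^2 + h^2)
l^2 + w^2 + h^2 = 64 + 36 + 36 = 136
d = sqrt(136)
d = 11.6619
11.6619 mm


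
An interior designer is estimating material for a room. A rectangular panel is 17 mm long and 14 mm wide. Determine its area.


Shape: rectangle
Length l = 17 mm, Width w = 14 mm
Formula: A = l * w
A = 17 * 14
A = 238
238 mm^2


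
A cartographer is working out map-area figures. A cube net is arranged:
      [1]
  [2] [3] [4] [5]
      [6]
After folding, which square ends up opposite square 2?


Net: cross layout. Take square 3 as the base (bottom).
Fold the four squares in the horizontal row up around 3: 2 -> left, 4 -> right, 5 wraps to the top.
Fold 1 and 6 up from 3: 1 -> back, 6 -> front.
Opposite pairs are therefore: (1, 6), (2, 4), (3, 5).
Face 2 is opposite face 4.
face 4


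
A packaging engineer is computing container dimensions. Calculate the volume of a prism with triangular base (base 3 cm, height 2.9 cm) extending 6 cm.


Shape: triangular prism
Triangle base = 3 cm, triangle height = 2.9 cm, prism length L = 6 cm
Formula: V = (1/2 * b * h_tri) * L
Cross-section area = 0.5 * 3 * 2.9 = 4.35
V = 4.35 * 6
V = 26.1
26.1 cm^3


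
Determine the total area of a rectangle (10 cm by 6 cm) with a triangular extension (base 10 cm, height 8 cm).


Composite shape: rectangle + triangle
Rectangle area = 10 * 6 = 60
Triangle area = 0.5 * 10 * 8 = 40
Total = 60 + 40
Total = 100
100 cm^2


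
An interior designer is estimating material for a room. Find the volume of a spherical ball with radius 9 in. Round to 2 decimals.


Shape: sphere
Radius r = 9 in
Formula: V = (4/3) * pi * r^3
r^3 = 729
(4/3) * 729 = 972
V = 972 * pi
V = 3053.63
3053.63 in^3


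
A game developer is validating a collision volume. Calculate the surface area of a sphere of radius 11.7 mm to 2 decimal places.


Shape: sphere
Radius r = 11.7 mm
Formula: SA = 4 * pi * r^2
r^2 = 136.89
SA = 4 * pi * 136.89
SA = 547.56 * pi
SA = 1720.21
1720.21 mm^2


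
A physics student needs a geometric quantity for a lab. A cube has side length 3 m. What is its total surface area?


Shape: cube
Side s = 3 m
A cube has 6 square faces.
Formula: SA = 6 * s^2
s^2 = 9
SA = 6 * 9
SA = 54
54 m^2


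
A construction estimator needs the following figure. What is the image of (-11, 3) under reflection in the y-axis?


Transformation: reflection
Original point: (-11, 3)
Rule for reflection over the y-axis: (x, y) -> (-x, y)
Apply: (-11, 3) -> (11, 3)
(11, 3)


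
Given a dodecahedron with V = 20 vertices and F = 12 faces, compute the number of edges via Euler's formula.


Polyhedron: dodecahedron
Euler's formula for convex polyhedra: V - E + F = 2
Given: V = 20 vertices and F = 12 faces
Solve for E:
E = V + F - 2 = 20 + 12 - 2 = 30
30 edges


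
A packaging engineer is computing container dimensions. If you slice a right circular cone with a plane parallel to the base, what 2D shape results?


Solid: right circular cone
Cutting plane: parallel to the base
Visualize the intersection of the plane with the solid's surface.
The boundary of the cut region is a circle.
circle


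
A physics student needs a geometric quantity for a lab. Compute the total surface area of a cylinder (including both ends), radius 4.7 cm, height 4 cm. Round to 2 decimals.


Shape: closed cylinder
Radius r = 4.7 cm, Height h = 4 cm
Formula: SA = 2*pi*r^2 + 2*pi*r*h = 2*pi*r*(r + h)
r + h = 8.7
2 * r * (r + h) = 2 * 4.7 * 8.7 = 81.78
SA = 81.78 * pi
SA = 256.92
256.92 cm^2


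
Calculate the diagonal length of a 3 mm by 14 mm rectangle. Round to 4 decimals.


Shape: rectangle (diagonal via Pythagoras)
Sides: 3 mm and 14 mm
Formula: d = sqrt(l^2 + w^2)
l^2 = 9, w^2 = 196
l^2 + w^2 = 205
d = sqrt(205)
d = 14.3178
14.3178 mm


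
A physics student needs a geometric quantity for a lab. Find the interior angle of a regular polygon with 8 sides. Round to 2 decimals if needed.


Shape: regular octagon (8 sides)
Formula: interior angle = (n - 2) * 180 / n
(n - 2) = 6
(n - 2) * 180 = 1080
angle = 1080 / 8
angle = 135
135 degrees


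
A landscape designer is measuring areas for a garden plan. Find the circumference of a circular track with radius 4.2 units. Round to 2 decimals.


Shape: circle
Radius r = 4.2 units
Formula: C = 2 * pi * r
C = 2 * pi * 4.2
C = 8.4 * pi
C = 26.39
26.39 units


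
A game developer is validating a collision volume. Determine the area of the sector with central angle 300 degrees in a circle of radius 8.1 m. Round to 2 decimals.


Shape: circular sector
Radius r = 8.1 m, Angle = 300 degrees
Formula: A = (angle/360) * pi * r^2
r^2 = 65.61
Fraction of circle = 300/360
A = (300/360) * pi * 65.61
A = 54.675 * pi
A = 171.77
171.77 m^2


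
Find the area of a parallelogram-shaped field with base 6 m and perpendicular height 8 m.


Shape: parallelogram
Base b = 6 m, Height h = 8 m
Formula: A = b * h
A = 6 * 8
A = 48
48 m^2


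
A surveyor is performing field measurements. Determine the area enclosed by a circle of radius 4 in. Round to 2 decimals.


Shape: circle
Radius r = 4 in
Formula: A = pi * r^2
r^2 = 4^2 = 16
A = pi * 16
A = 50.27
50.27 in^2


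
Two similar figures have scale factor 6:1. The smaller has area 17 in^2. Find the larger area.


Linear scale factor k = 6
Original area = 17 in^2
Rule: under a linear scaling by k, areas scale by k^2.
k^2 = 6^2 = 36
New area = 17 * 36
New area = 612
612 in^2


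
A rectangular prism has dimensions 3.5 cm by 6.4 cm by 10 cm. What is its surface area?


Shape: rectangular prism
l = 3.5 cm, w = 6.4 cm, h = 10 cm
Formula: SA = 2(lw + lh + wh)
lw = 22.4, lh = 35, wh = 64
lw + lh + wh = 121.4
SA = 2 * 121.4
SA = 242.8
242.8 cm^2


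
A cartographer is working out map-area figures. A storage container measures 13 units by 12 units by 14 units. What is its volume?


Shape: rectangular prism
l = 13 units, w = 12 units, h = 14 units
Formula: V = l * w * h
V = 13 * 12 * 14
V = 156 * 14
V = 2184
2184 units^3


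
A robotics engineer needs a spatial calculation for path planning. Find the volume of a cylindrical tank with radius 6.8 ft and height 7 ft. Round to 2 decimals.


Shape: cylinder
Radius r = 6.8 ft, Height h = 7 ft
Formula: V = pi * r^2 * h
r^2 = 46.24
V = pi * 46.24 * 7
V = 323.68 * pi
V = 1016.87
1016.87 ft^3


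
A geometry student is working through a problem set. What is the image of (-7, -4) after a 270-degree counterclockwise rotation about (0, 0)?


Transformation: rotation about the origin
Original point: (-7, -4)
Rule for 270 deg counterclockwise: (x, y) -> (y, -x)
Apply: (-7, -4) -> (-4, 7)
(-4, 7)


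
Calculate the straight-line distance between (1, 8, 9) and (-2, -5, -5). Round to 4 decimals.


3D distance between two points
P1 = (1, 8, 9), P2 = (-2, -5, -5)
Formula: d = sqrt((x2-x1)^2 + (y2-y1)^2 + (z2-z1)^2)
dx = -2 - 1 = -3
dy = -5 - 8 = -13
dz = -5 - 9 = -14
dx^2 + dy^2 + dz^2 = 9 + 169 + 196 = 374
d = sqrt(374)
d = 19.3391
19.3391 units


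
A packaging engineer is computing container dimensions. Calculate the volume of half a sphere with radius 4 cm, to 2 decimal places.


Shape: hemisphere (half of a sphere)
Radius r = 4 cm
Formula: V = (1/2) * (4/3) * pi * r^3 = (2/3) * pi * r^3
r^3 = 64
(2/3) * 64 = 42.666667
V = 42.666667 * pi
V = 134.04
134.04 cm^3


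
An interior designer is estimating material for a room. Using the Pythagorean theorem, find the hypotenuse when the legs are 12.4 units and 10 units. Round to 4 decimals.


Shape: right triangle
Legs a = 12.4 units, b = 10 units
Formula: c = sqrt(a^2 + b^2)
a^2 = 153.76, b^2 = 100
a^2 + b^2 = 253.76
c = sqrt(253.76)
c = 15.9298
15.9298 units


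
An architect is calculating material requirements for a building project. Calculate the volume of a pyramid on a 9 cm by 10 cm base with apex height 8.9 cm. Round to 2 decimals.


Shape: rectangular pyramid
Base: 9 cm x 10 cm, Height h = 8.9 cm
Formula: V = (1/3) * base_area * h
base_area = 9 * 10 = 90
base_area * h = 90 * 8.9 = 801
V = 801 / 3
V = 267
267 cm^3


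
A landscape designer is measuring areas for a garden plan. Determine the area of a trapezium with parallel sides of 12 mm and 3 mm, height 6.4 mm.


Shape: trapezoid
Parallel sides a = 12 mm, b = 3 mm; Height h = 6.4 mm
Formula: A = (a + b) * h / 2
a + b = 12 + 3 = 15
A = 15 * 6.4 / 2
A = 96 / 2
A = 48
48 mm^2


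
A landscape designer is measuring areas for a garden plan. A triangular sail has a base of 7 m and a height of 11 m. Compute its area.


Shape: triangle
Base b = 7 m, Height h = 11 m
Formula: A = (1/2) * b * h
A = 0.5 * 7 * 11
A = 0.5 * 77
A = 38.5
38.5 m^2


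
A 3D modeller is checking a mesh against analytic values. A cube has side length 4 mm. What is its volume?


Shape: cube
Side s = 4 mm
Formula: V = s^3
V = 4 * 4 * 4
V = 16 * 4
V = 64
64 mm^3


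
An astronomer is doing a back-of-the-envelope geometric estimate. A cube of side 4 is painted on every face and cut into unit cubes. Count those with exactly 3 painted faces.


Large cube: 4 x 4 x 4, cut into unit cubes.
Cubes with 3 painted faces are at the corners. A cube always has 8 corners.
Count = 8
8 unit cubes


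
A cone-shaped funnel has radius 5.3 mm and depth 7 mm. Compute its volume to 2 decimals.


Shape: cone
Radius r = 5.3 mm, Height h = 7 mm
Formula: V = (1/3) * pi * r^2 * h
r^2 = 28.09
pi * r^2 * h = pi * 28.09 * 7 = 196.63 * pi
V = 196.63 * pi / 3
V = 205.91
205.91 mm^3


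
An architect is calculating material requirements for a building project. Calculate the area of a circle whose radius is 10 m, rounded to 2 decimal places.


Shape: circle
Radius r = 10 m
Formula: A = pi * r^2
r^2 = 10^2 = 100
A = pi * 100
A = 314.16
314.16 m^2


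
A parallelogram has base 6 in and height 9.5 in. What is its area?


Shape: parallelogram
Base b = 6 in, Height h = 9.5 in
Formula: A = b * h
A = 6 * 9.5
A = 57
57 in^2


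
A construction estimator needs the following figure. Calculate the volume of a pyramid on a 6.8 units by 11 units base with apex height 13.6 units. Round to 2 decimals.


Shape: rectangular pyramid
Base: 6.8 units x 11 units, Height h = 13.6 units
Formula: V = (1/3) * base_area * h
base_area = 6.8 * 11 = 74.8
base_area * h = 74.8 * 13.6 = 1017.28
V = 1017.28 / 3
V = 339.09
339.09 units^3


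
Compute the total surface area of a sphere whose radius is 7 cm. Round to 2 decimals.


Shape: sphere
Radius r = 7 cm
Formula: SA = 4 * pi * r^2
r^2 = 49
SA = 4 * pi * 49
SA = 196 * pi
SA = 615.75
615.75 cm^2


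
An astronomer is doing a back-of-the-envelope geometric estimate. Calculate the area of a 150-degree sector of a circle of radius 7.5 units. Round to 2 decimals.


Shape: circular sector
Radius r = 7.5 units, Angle = 150 degrees
Formula: A = (angle/360) * pi * r^2
r^2 = 56.25
Fraction of circle = 150/360
A = (150/360) * pi * 56.25
A = 23.4375 * pi
A = 73.63
73.63 units^2


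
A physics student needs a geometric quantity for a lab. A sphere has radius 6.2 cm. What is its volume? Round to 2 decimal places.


Shape: sphere
Radius r = 6.2 cm
Formula: V = (4/3) * pi * r^3
r^3 = 238.328
(4/3) * 238.328 = 317.770667
V = 317.770667 * pi
V = 998.31
998.31 cm^3


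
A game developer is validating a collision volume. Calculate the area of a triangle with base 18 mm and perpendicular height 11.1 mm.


Shape: triangle
Base b = 18 mm, Height h = 11.1 mm
Formula: A = (1/2) * b * h
A = 0.5 * 18 * 11.1
A = 0.5 * 199.8
A = 99.9
99.9 mm^2


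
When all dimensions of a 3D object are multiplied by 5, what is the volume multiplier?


Linear scale factor k = 5
Rule: under a linear scaling by k, volumes scale by k^3.
k^3 = 5 * 5 * 5
k^3 = 25 * 5
k^3 = 125
Volume scales by a factor of 125.
125 (dimensionless)


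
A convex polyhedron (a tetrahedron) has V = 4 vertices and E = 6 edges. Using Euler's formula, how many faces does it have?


Polyhedron: tetrahedron
Euler's formula for convex polyhedra: V - E + F = 2
Given: V = 4 vertices and E = 6 edges
Solve for F:
F = 2 + E - V = 2 + 6 - 4 = 4
4 faces


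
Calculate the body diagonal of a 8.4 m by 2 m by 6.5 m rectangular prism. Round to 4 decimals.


Shape: rectangular box (space diagonal)
l = 8.4 m, w = 2 m, h = 6.5 m
Visualize: the diagonal of the base, then a right triangle with that diagonal and the height.
Formula: d = sqrt(l^2 + w^2 + h^2)
l^2 + w^2 + h^2 = 70.56 + 4 + 42.25 = 116.81
d = sqrt(116.81)
d = 10.8079
10.8079 m


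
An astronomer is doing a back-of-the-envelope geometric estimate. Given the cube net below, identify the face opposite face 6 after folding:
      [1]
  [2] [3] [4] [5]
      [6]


Net: cross layout. Take square 3 as the base (bottom).
Fold the four squares in the horizontal row up around 3: 2 -> left, 4 -> right, 5 wraps to the top.
Fold 1 and 6 up from 3: 1 -> back, 6 -> front.
Opposite pairs are therefore: (1, 6), (2, 4), (3, 5).
Face 6 is opposite face 1.
face 1


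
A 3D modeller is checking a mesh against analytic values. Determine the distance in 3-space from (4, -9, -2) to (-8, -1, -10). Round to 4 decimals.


3D distance between two points
P1 = (4, -9, -2), P2 = (-8, -1, -10)
Formula: d = sqrt((x2-x1)^2 + (y2-y1)^2 + (z2-z1)^2)
dx = -8 - 4 = -12
dy = -1 - -9 = 8
dz = -10 - -2 = -8
dx^2 + dy^2 + dz^2 = 144 + 64 + 64 = 272
d = sqrt(272)
d = 16.4924
16.4924 units


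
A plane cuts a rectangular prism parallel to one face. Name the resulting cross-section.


Solid: rectangular prism
Cutting plane: parallel to one face
Visualize the intersection of the plane with the solid's surface.
The boundary of the cut region is a rectangle.
rectangle


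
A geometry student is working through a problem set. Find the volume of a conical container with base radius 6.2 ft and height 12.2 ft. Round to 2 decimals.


Shape: cone
Radius r = 6.2 ft, Height h = 12.2 ft
Formula: V = (1/3) * pi * r^2 * h
r^2 = 38.44
pi * r^2 * h = pi * 38.44 * 12.2 = 468.968 * pi
V = 468.968 * pi / 3
V = 491.1
491.1 ft^3


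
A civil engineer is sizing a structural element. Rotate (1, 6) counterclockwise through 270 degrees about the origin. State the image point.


Transformation: rotation about the origin
Original point: (1, 6)
Rule for 270 deg counterclockwise: (x, y) -> (y, -x)
Apply: (1, 6) -> (6, -1)
(6, -1)


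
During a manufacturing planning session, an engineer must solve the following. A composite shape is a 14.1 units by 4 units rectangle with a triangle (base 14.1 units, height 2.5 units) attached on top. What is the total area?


Composite shape: rectangle + triangle
Rectangle area = 14.1 * 4 = 56.4
Triangle area = 0.5 * 14.1 * 2.5 = 17.625
Total = 56.4 + 17.625
Total = 74.025
74.025 units^2


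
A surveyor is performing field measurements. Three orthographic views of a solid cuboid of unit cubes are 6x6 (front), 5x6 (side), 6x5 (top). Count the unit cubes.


Orthographic views of a solid rectangular block:
Front view 6 x 6 -> length = 6, height = 6
Side view 5 x 6 -> width = 5, height = 6 (consistent)
Top view 6 x 5 -> confirms length = 6, width = 5
The block is 6 x 5 x 6.
Total unit cubes = 6 * 5 * 6 = 180
180 unit cubes


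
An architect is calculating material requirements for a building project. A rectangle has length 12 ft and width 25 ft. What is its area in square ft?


Shape: rectangle
Length l = 12 ft, Width w = 25 ft
Formula: A = l * w
A = 12 * 25
A = 300
300 ft^2


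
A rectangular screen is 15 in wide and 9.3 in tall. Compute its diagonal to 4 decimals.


Shape: rectangle (diagonal via Pythagoras)
Sides: 15 in and 9.3 in
Formula: d = sqrt(l^2 + w^2)
l^2 = 225, w^2 = 86.49
l^2 + w^2 = 311.49
d = sqrt(311.49)
d = 17.6491
17.6491 in


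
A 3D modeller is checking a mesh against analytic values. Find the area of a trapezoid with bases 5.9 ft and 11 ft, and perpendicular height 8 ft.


Shape: trapezoid
Parallel sides a = 5.9 ft, b = 11 ft; Height h = 8 ft
Formula: A = (a + b) * h / 2
a + b = 5.9 + 11 = 16.9
A = 16.9 * 8 / 2
A = 135.2 / 2
A = 67.6
67.6 ft^2


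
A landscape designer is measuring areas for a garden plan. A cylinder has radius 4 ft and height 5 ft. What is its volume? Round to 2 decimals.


Shape: cylinder
Radius r = 4 ft, Height h = 5 ft
Formula: V = pi * r^2 * h
r^2 = 16
V = pi * 16 * 5
V = 80 * pi
V = 251.33
251.33 ft^3


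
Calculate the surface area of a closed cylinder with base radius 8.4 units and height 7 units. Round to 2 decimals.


Shape: closed cylinder
Radius r = 8.4 units, Height h = 7 units
Formula: SA = 2*pi*r^2 + 2*pi*r*h = 2*pi*r*(r + h)
r + h = 15.4
2 * r * (r + h) = 2 * 8.4 * 15.4 = 258.72
SA = 258.72 * pi
SA = 812.79
812.79 units^2


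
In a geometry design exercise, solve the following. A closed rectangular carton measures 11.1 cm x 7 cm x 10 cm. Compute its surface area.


Shape: rectangular prism
l = 11.1 cm, w = 7 cm, h = 10 cm
Formula: SA = 2(lw + lh + wh)
lw = 77.7, lh = 111, wh = 70
lw + lh + wh = 258.7
SA = 2 * 258.7
SA = 517.4
517.4 cm^2


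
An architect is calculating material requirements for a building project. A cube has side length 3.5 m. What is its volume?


Shape: cube
Side s = 3.5 m
Formula: V = s^3
V = 3.5 * 3.5 * 3.5
V = 12.25 * 3.5
V = 42.875
42.875 m^3


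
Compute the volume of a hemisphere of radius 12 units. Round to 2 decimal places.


Shape: hemisphere (half of a sphere)
Radius r = 12 units
Formula: V = (1/2) * (4/3) * pi * r^3 = (2/3) * pi * r^3
r^3 = 1728
(2/3) * 1728 = 1152
V = 1152 * pi
V = 3619.11
3619.11 units^3


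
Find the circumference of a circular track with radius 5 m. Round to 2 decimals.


Shape: circle
Radius r = 5 m
Formula: C = 2 * pi * r
C = 2 * pi * 5
C = 10 * pi
C = 31.42
31.42 m


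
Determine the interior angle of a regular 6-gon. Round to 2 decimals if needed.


Shape: regular hexagon (6 sides)
Formula: interior angle = (n - 2) * 180 / n
(n - 2) = 4
(n - 2) * 180 = 720
angle = 720 / 6
angle = 120
120 degrees


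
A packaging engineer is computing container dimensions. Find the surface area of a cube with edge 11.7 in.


Shape: cube
Side s = 11.7 in
A cube has 6 square faces.
Formula: SA = 6 * s^2
s^2 = 136.89
SA = 6 * 136.89
SA = 821.34
821.34 in^2


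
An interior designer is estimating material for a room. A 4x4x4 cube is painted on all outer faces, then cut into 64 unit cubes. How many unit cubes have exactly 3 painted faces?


Large cube: 4 x 4 x 4, cut into unit cubes.
Cubes with 3 painted faces are at the corners. A cube always has 8 corners.
Count = 8
8 unit cubes


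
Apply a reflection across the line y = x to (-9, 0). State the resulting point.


Transformation: reflection
Original point: (-9, 0)
Rule for reflection over y = x: (x, y) -> (y, x)
Apply: (-9, 0) -> (0, -9)
(0, -9)


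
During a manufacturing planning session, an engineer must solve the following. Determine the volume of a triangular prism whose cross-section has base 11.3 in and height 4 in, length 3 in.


Shape: triangular prism
Triangle base = 11.3 in, triangle height = 4 in, prism length L = 3 in
Formula: V = (1/2 * b * h_tri) * L
Cross-section area = 0.5 * 11.3 * 4 = 22.6
V = 22.6 * 3
V = 67.8
67.8 in^3


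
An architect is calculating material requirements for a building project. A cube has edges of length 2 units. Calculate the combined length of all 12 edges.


Shape: cube
Side s = 2 units
A cube has 12 edges, all equal.
Formula: total edge length = 12 * s
Total = 12 * 2
Total = 24
24 units


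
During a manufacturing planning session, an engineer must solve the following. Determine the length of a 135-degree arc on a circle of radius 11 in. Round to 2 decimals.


Shape: circular arc
Radius r = 11 in, Angle = 135 degrees
Formula: L = (angle/360) * 2 * pi * r
2 * pi * r = 22 * pi
L = (135/360) * 22 * pi
L = 8.25 * pi
L = 25.92
25.92 in


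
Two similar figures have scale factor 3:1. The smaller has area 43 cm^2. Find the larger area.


Linear scale factor k = 3
Original area = 43 cm^2
Rule: under a linear scaling by k, areas scale by k^2.
k^2 = 3^2 = 9
New area = 43 * 9
New area = 387
387 cm^2


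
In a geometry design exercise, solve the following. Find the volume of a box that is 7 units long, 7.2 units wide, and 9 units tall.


Shape: rectangular prism
l = 7 units, w = 7.2 units, h = 9 units
Formula: V = l * w * h
V = 7 * 7.2 * 9
V = 50.4 * 9
V = 453.6
453.6 units^3


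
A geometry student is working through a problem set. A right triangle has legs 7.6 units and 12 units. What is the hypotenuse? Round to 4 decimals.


Shape: right triangle
Legs a = 7.6 units, b = 12 units
Formula: c = sqrt(a^2 + b^2)
a^2 = 57.76, b^2 = 144
a^2 + b^2 = 201.76
c = sqrt(201.76)
c = 14.2042
14.2042 units


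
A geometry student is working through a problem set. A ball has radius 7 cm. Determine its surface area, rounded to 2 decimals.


Shape: sphere
Radius r = 7 cm
Formula: SA = 4 * pi * r^2
r^2 = 49
SA = 4 * pi * 49
SA = 196 * pi
SA = 615.75
615.75 cm^2


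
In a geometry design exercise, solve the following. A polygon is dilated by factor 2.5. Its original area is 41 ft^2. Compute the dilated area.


Linear scale factor k = 2.5
Original area = 41 ft^2
Rule: under a linear scaling by k, areas scale by k^2.
k^2 = 2.5^2 = 6.25
New area = 41 * 6.25
New area = 256.25
256.25 ft^2


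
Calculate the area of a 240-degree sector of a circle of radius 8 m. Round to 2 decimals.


Shape: circular sector
Radius r = 8 m, Angle = 240 degrees
Formula: A = (angle/360) * pi * r^2
r^2 = 64
Fraction of circle = 240/360
A = (240/360) * pi * 64
A = 42.666667 * pi
A = 134.04
134.04 m^2


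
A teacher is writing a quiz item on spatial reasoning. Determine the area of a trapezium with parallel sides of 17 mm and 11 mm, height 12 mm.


Shape: trapezoid
Parallel sides a = 17 mm, b = 11 mm; Height h = 12 mm
Formula: A = (a + b) * h / 2
a + b = 17 + 11 = 28
A = 28 * 12 / 2
A = 336 / 2
A = 168
168 mm^2


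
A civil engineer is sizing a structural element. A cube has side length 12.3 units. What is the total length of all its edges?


Shape: cube
Side s = 12.3 units
A cube has 12 edges, all equal.
Formula: total edge length = 12 * s
Total = 12 * 12.3
Total = 147.6
147.6 units


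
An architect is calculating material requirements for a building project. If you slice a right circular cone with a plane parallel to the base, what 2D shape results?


Solid: right circular cone
Cutting plane: parallel to the base
Visualize the intersection of the plane with the solid's surface.
The boundary of the cut region is a circle.
circle


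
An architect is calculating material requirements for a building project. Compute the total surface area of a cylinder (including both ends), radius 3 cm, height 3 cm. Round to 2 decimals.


Shape: closed cylinder
Radius r = 3 cm, Height h = 3 cm
Formula: SA = 2*pi*r^2 + 2*pi*r*h = 2*pi*r*(r + h)
r + h = 6
2 * r * (r + h) = 2 * 3 * 6 = 36
SA = 36 * pi
SA = 113.1
113.1 cm^2


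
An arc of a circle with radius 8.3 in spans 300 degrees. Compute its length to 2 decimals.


Shape: circular arc
Radius r = 8.3 in, Angle = 300 degrees
Formula: L = (angle/360) * 2 * pi * r
2 * pi * r = 16.6 * pi
L = (300/360) * 16.6 * pi
L = 13.833333 * pi
L = 43.46
43.46 in


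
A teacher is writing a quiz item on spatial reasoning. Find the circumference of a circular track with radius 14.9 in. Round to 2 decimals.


Shape: circle
Radius r = 14.9 in
Formula: C = 2 * pi * r
C = 2 * pi * 14.9
C = 29.8 * pi
C = 93.62
93.62 in


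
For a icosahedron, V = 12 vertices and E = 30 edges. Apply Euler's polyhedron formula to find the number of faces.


Polyhedron: icosahedron
Euler's formula for convex polyhedra: V - E + F = 2
Given: V = 12 vertices and E = 30 edges
Solve for F:
F = 2 + E - V = 2 + 30 - 12 = 20
20 faces


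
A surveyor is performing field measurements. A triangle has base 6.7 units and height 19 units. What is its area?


Shape: triangle
Base b = 6.7 units, Height h = 19 units
Formula: A = (1/2) * b * h
A = 0.5 * 6.7 * 19
A = 0.5 * 127.3
A = 63.65
63.65 units^2
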